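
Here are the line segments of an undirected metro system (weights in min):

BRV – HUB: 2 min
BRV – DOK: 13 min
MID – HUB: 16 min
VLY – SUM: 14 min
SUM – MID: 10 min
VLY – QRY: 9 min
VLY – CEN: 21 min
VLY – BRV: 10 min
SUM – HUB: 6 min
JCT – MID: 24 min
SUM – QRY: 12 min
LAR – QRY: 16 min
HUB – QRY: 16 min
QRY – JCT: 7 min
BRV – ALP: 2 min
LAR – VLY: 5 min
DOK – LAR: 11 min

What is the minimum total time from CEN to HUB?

Running Dijkstra from CEN:
CEN: 0
VLY: 21  (via CEN)
LAR: 26  (via VLY)
QRY: 30  (via VLY)
BRV: 31  (via VLY)
ALP: 33  (via BRV)
HUB: 33  (via BRV)
Shortest route: CEN → VLY → BRV → HUB = 33 min.

33 min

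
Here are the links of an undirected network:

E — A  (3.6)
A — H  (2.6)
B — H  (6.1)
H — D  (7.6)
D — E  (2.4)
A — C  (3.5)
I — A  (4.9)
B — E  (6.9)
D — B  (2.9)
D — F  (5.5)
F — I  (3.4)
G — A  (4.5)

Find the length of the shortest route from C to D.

9.5

Shortest distances from C:
C: 0
A: 3.5  (via C)
H: 6.1  (via A)
E: 7.1  (via A)
G: 8  (via A)
I: 8.4  (via A)
D: 9.5  (via E)
Shortest route: C–A–E–D = 9.5.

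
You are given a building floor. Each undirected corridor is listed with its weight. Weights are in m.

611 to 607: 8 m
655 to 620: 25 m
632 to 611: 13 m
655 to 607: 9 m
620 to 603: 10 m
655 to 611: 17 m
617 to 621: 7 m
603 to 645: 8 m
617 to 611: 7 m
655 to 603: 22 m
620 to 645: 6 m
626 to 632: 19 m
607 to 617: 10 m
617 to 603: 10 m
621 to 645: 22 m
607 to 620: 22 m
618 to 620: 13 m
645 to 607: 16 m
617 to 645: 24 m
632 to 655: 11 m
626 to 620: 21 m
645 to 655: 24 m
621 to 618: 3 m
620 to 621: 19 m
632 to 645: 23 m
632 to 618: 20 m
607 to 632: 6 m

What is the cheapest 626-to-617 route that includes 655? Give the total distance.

49 m

Shortest 626→655: 626–632–655 = 30
Shortest 655→617: 655–607–617 = 19
Total via 655: 30 + 19 = 49 m.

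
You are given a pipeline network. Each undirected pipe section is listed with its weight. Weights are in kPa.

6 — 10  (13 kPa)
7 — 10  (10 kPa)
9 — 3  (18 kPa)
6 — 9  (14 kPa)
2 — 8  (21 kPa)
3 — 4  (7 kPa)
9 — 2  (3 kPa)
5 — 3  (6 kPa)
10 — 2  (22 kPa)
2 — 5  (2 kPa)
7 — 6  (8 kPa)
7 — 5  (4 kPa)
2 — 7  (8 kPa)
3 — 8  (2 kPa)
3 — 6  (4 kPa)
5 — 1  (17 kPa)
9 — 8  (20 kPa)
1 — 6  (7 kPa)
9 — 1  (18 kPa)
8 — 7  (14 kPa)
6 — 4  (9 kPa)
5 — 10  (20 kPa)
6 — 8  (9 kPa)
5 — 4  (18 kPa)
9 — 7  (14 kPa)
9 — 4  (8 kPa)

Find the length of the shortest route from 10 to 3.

Candidate routes:
10 - 6 - 3: 13+4 = 17
10 - 7 - 5 - 3: 10+4+6 = 20
Cheapest is 10 - 6 - 3 at 17 kPa.

17 kPa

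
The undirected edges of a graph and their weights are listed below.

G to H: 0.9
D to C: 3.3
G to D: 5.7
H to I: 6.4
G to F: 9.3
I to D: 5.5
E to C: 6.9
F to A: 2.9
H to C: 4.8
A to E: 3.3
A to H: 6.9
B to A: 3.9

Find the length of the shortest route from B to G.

11.7

Settle nodes by increasing distance from B:
B: 0
A: 3.9  (via B)
F: 6.8  (via A)
E: 7.2  (via A)
H: 10.8  (via A)
G: 11.7  (via H)
Shortest route: B → A → H → G = 11.7.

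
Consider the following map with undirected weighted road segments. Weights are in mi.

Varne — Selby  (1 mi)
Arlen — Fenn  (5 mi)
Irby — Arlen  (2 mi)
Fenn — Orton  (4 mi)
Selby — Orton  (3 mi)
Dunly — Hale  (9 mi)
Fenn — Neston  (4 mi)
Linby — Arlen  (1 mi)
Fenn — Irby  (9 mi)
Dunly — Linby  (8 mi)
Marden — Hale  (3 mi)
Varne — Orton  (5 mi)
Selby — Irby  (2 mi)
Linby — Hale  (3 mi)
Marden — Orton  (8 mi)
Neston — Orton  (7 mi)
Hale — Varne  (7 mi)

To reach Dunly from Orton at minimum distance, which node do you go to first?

Selby

Enumerating some paths:
Orton → Selby → Irby → Arlen → Linby → Dunly: 3+2+2+1+8 = 16
Orton → Fenn → Arlen → Linby → Dunly: 4+5+1+8 = 18
Cheapest is Orton → Selby → Irby → Arlen → Linby → Dunly at 16 mi.
So from Orton the first move is to Selby.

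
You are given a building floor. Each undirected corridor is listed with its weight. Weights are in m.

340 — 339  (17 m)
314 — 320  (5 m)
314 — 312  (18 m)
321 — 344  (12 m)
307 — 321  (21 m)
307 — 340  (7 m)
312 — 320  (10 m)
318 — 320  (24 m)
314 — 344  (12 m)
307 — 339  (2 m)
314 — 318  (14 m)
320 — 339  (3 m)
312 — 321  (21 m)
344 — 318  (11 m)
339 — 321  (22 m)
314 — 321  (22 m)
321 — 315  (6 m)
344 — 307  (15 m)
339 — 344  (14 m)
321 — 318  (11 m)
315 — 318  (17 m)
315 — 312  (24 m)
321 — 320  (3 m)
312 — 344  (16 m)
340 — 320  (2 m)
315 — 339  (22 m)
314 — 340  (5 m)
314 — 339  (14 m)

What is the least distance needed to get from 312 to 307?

15 m

Settle nodes by increasing distance from 312:
312: 0
320: 10  (via 312)
340: 12  (via 320)
321: 13  (via 320)
339: 13  (via 320)
314: 15  (via 320)
307: 15  (via 339)
Shortest route: 312–320–339–307 = 15 m.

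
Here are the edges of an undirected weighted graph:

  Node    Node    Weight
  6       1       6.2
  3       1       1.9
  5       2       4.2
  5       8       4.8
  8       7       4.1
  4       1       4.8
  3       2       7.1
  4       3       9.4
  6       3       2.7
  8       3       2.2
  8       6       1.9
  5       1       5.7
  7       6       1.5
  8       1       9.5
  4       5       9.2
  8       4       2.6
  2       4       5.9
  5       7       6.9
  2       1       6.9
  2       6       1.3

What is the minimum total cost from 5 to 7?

6.9

Running Dijkstra from 5:
5: 0
2: 4.2  (via 5)
8: 4.8  (via 5)
6: 5.5  (via 2)
1: 5.7  (via 5)
7: 6.9  (via 5)
Shortest route: 5–7 = 6.9.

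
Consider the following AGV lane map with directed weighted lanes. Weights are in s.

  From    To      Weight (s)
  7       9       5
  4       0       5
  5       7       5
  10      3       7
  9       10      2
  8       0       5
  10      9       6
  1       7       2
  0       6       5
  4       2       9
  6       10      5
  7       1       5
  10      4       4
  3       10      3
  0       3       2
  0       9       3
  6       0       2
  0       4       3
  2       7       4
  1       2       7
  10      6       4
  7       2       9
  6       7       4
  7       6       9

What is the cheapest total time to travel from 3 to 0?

Settle nodes by increasing distance from 3:
3: 0
10: 3  (via 3)
4: 7  (via 10)
6: 7  (via 10)
0: 9  (via 6)
Shortest route: 3 → 10 → 6 → 0 = 9 s.

9 s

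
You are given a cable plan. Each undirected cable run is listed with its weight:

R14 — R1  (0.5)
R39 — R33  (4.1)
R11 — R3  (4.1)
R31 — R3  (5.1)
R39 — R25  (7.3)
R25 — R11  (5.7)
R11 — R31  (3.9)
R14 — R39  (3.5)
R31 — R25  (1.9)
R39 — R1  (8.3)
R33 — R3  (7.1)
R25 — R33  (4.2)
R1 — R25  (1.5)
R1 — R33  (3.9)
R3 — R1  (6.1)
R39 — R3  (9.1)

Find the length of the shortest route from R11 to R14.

7.7

Settle nodes by increasing distance from R11:
R11: 0
R31: 3.9  (via R11)
R3: 4.1  (via R11)
R25: 5.7  (via R11)
R1: 7.2  (via R25)
R14: 7.7  (via R1)
Shortest route: R11–R25–R1–R14 = 7.7.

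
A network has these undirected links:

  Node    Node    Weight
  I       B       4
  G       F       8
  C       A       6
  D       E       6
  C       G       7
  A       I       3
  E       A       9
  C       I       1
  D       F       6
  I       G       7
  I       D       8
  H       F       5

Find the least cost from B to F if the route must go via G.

19

Shortest B→G: B → I → G = 11
Shortest G→F: G → F = 8
Total via G: 11 + 8 = 19.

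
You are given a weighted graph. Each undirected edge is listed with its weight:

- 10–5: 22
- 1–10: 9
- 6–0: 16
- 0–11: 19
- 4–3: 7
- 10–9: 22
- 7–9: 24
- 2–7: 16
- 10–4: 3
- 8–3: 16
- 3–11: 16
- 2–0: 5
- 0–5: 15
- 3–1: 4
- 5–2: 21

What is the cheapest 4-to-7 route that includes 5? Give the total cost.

61

Shortest 4→5: 4–10–5 = 25
Best 5 to 7: 5–0–2–7 costing 36
Total via 5: 25 + 36 = 61.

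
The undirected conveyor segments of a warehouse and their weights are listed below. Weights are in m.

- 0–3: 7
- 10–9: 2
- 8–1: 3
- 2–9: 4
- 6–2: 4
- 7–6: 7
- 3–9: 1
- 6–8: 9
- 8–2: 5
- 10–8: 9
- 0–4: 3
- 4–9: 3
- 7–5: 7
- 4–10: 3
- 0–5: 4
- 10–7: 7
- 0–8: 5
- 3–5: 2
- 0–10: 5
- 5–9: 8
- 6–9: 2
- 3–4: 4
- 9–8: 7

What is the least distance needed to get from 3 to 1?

11 m

Running Dijkstra from 3:
3: 0
9: 1  (via 3)
5: 2  (via 3)
6: 3  (via 9)
10: 3  (via 9)
4: 4  (via 3)
2: 5  (via 9)
0: 6  (via 5)
8: 8  (via 9)
7: 9  (via 5)
1: 11  (via 8)
Shortest route: 3 → 9 → 8 → 1 = 11 m.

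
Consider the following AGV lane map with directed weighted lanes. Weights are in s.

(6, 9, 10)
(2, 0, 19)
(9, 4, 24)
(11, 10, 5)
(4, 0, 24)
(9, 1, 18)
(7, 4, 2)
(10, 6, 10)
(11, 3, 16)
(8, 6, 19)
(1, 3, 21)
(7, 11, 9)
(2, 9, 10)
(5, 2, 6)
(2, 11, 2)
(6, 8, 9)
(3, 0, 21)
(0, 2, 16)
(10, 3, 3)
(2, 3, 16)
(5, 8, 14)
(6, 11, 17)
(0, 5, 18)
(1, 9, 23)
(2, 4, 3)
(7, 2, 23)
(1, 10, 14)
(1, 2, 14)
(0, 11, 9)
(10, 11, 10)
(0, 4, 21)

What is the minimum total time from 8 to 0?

65 s

Candidate routes:
8 → 6 → 11 → 3 → 0: 19+17+16+21 = 73
8 → 6 → 9 → 4 → 0: 19+10+24+24 = 77
8 → 6 → 11 → 10 → 3 → 0: 19+17+5+3+21 = 65
The minimum is 65 s via 8 → 6 → 11 → 10 → 3 → 0.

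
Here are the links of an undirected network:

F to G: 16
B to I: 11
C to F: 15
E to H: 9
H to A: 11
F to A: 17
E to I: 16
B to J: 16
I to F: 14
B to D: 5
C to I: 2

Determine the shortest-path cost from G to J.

57

Candidate routes:
G → F → C → I → B → J: 16+15+2+11+16 = 60
G → F → I → B → J: 16+14+11+16 = 57
The minimum is 57 via G → F → I → B → J.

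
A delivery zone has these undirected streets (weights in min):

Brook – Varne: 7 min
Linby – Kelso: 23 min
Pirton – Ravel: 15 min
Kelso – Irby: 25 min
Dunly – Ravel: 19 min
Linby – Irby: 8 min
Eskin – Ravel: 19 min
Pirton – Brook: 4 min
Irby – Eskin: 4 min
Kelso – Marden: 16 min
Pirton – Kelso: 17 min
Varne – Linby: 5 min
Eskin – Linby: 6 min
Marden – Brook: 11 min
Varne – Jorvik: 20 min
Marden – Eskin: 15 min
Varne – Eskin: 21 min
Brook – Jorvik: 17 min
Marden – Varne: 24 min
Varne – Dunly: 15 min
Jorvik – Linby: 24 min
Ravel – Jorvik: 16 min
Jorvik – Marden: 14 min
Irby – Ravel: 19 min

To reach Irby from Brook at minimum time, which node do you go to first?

Enumerating some paths:
Brook - Varne - Linby - Eskin - Irby: 7+5+6+4 = 22
Brook - Varne - Linby - Irby: 7+5+8 = 20
Brook - Marden - Eskin - Irby: 11+15+4 = 30
The minimum is 20 min via Brook - Varne - Linby - Irby.
So from Brook the first move is to Varne.

Varne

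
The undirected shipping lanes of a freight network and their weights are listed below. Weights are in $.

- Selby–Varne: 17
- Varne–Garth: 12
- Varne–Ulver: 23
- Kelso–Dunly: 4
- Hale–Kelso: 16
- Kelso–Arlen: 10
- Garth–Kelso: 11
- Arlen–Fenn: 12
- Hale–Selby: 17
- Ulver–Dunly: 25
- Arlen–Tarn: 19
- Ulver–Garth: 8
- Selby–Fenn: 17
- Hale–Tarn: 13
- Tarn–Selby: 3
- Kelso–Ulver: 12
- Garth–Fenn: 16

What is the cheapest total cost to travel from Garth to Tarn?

$32

Enumerating some paths:
Garth → Fenn → Selby → Tarn: 16+17+3 = 36
Garth → Varne → Selby → Tarn: 12+17+3 = 32
Cheapest is Garth → Varne → Selby → Tarn at $32.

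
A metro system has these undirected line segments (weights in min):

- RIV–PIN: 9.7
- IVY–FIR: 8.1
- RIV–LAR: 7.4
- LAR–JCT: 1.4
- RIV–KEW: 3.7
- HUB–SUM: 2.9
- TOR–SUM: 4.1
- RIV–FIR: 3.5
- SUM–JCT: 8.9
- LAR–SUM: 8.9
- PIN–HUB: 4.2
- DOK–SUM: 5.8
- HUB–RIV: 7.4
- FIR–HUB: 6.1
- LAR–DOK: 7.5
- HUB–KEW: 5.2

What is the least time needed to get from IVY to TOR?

21.2 min

Candidate routes:
IVY - FIR - RIV - HUB - SUM - TOR: 8.1+3.5+7.4+2.9+4.1 = 26
IVY - FIR - HUB - SUM - TOR: 8.1+6.1+2.9+4.1 = 21.2
The minimum is 21.2 min via IVY - FIR - HUB - SUM - TOR.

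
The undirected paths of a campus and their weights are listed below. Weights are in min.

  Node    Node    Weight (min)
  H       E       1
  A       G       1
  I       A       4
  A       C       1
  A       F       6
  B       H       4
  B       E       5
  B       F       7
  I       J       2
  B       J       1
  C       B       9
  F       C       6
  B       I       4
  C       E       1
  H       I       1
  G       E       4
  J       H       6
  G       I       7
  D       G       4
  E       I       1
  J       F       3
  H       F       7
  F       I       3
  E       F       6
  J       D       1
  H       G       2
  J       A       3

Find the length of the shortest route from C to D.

5 min

Candidate routes:
C–E–B–J–D: 1+5+1+1 = 8
C–A–G–D: 1+1+4 = 6
C–E–H–I–J–D: 1+1+1+2+1 = 6
C–A–J–D: 1+3+1 = 5
The minimum is 5 min via C–A–J–D.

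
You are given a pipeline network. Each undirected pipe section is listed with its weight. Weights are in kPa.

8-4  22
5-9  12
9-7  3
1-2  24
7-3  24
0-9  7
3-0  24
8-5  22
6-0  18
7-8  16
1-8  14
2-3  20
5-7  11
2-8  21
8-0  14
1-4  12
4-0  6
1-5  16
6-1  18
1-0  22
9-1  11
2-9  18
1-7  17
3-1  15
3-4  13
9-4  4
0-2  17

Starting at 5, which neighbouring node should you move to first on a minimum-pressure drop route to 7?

7

Enumerating some paths:
5 → 7: 11 = 11
5 → 9 → 7: 12+3 = 15
The minimum is 11 kPa via 5 → 7.
So from 5 the first move is to 7.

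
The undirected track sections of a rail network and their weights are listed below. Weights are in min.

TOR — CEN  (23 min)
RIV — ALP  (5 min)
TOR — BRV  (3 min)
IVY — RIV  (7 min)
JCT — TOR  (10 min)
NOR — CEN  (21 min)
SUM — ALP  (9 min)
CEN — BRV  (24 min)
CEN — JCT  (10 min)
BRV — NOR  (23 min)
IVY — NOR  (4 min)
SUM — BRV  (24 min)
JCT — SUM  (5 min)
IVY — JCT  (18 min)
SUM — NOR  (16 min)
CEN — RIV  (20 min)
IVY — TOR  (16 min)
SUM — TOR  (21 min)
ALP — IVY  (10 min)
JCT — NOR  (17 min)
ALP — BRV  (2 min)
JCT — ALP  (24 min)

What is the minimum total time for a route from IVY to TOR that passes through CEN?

45 min

Best IVY to CEN: IVY → NOR → CEN costing 25
Shortest CEN→TOR: CEN → JCT → TOR = 20
Total via CEN: 25 + 20 = 45 min.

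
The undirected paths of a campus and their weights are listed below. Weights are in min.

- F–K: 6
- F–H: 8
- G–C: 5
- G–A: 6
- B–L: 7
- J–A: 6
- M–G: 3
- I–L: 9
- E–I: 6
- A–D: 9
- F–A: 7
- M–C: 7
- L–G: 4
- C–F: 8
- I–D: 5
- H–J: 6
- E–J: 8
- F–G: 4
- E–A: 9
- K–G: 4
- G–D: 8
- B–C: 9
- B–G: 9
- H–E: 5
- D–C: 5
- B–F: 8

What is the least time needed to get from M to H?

Candidate routes:
M–G–F–H: 3+4+8 = 15
M–G–A–J–H: 3+6+6+6 = 21
Cheapest is M–G–F–H at 15 min.

15 min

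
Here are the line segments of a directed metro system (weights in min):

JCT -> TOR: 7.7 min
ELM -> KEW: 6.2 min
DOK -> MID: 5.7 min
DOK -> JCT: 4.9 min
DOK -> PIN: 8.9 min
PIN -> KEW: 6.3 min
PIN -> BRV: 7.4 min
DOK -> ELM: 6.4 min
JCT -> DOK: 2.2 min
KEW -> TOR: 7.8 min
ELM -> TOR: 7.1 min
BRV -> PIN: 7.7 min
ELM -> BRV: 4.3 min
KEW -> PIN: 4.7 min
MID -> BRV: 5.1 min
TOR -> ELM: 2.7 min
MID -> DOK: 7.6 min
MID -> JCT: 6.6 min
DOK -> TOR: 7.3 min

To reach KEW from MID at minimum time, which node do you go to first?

Compare a few routes:
MID–DOK–ELM–KEW: 7.6+6.4+6.2 = 20.2
MID–JCT–DOK–ELM–KEW: 6.6+2.2+6.4+6.2 = 21.4
MID–BRV–PIN–KEW: 5.1+7.7+6.3 = 19.1
The minimum is 19.1 min via MID–BRV–PIN–KEW.
So from MID the first move is to BRV.

BRV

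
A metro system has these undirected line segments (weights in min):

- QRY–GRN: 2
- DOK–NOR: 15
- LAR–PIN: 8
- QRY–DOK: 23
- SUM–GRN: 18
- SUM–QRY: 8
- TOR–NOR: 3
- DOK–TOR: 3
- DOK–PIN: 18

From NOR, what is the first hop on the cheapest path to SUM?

Compare a few routes:
NOR - TOR - DOK - QRY - SUM: 3+3+23+8 = 37
NOR - DOK - QRY - SUM: 15+23+8 = 46
The minimum is 37 min via NOR - TOR - DOK - QRY - SUM.
So from NOR the first move is to TOR.

TOR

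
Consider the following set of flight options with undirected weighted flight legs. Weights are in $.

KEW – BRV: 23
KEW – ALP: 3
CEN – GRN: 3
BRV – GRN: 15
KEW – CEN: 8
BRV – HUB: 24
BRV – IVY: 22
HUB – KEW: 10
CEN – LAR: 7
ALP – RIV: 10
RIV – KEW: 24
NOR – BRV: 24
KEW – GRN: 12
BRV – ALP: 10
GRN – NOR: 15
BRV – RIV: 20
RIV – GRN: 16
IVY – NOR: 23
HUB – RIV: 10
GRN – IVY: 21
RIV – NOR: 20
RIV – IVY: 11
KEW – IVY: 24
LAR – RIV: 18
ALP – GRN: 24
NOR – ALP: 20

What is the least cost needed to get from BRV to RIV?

$20

Shortest distances from BRV:
BRV: 0
ALP: 10  (via BRV)
KEW: 13  (via ALP)
GRN: 15  (via BRV)
CEN: 18  (via GRN)
RIV: 20  (via BRV)
Shortest route: BRV–RIV = $20.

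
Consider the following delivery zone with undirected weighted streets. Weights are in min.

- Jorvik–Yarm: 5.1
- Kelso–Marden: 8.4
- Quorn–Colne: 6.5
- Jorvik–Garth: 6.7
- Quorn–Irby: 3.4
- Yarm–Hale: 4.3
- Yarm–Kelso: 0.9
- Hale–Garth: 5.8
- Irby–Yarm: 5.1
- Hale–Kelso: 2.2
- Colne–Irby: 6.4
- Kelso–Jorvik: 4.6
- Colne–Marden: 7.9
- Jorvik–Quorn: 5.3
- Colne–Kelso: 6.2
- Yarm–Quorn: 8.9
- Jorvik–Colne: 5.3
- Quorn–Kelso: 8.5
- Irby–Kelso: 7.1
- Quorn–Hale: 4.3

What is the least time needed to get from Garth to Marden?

Candidate routes:
Garth - Hale - Yarm - Kelso - Marden: 5.8+4.3+0.9+8.4 = 19.4
Garth - Jorvik - Kelso - Marden: 6.7+4.6+8.4 = 19.7
Garth - Jorvik - Colne - Marden: 6.7+5.3+7.9 = 19.9
Garth - Hale - Kelso - Marden: 5.8+2.2+8.4 = 16.4
The minimum is 16.4 min via Garth - Hale - Kelso - Marden.

16.4 min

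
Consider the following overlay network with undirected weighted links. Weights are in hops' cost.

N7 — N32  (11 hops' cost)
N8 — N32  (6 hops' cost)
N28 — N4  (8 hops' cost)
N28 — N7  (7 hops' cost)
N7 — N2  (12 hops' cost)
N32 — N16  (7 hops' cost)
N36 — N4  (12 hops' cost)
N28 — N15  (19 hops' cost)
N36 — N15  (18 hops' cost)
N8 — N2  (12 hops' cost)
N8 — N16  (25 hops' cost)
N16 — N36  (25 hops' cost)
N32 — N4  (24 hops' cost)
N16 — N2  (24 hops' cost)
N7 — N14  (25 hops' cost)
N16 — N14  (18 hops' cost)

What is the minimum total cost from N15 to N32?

37 hops' cost

Compare a few routes:
N15 - N36 - N16 - N32: 18+25+7 = 50
N15 - N28 - N4 - N32: 19+8+24 = 51
N15 - N28 - N7 - N32: 19+7+11 = 37
Cheapest is N15 - N28 - N7 - N32 at 37 hops' cost.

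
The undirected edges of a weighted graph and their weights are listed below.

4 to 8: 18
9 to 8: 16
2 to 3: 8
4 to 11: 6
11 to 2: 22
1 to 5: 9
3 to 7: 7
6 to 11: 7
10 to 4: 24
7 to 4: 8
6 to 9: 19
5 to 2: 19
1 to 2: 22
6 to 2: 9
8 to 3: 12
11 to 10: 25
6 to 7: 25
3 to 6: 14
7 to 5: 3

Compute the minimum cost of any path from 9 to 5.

Running Dijkstra from 9:
9: 0
8: 16  (via 9)
6: 19  (via 9)
11: 26  (via 6)
2: 28  (via 6)
3: 28  (via 8)
4: 32  (via 11)
7: 35  (via 3)
5: 38  (via 7)
Shortest route: 9 → 8 → 3 → 7 → 5 = 38.

38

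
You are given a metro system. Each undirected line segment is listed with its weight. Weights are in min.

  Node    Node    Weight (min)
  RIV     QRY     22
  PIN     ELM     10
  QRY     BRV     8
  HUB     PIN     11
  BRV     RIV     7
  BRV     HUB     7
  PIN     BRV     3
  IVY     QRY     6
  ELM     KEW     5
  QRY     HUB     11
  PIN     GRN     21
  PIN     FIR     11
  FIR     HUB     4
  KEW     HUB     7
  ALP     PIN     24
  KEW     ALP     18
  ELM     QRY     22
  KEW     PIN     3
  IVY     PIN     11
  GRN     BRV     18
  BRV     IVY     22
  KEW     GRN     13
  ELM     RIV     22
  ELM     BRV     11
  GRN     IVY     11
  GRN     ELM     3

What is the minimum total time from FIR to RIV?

Shortest distances from FIR:
FIR: 0
HUB: 4  (via FIR)
KEW: 11  (via HUB)
PIN: 11  (via FIR)
BRV: 11  (via HUB)
QRY: 15  (via HUB)
ELM: 16  (via KEW)
RIV: 18  (via BRV)
Shortest route: FIR → HUB → BRV → RIV = 18 min.

18 min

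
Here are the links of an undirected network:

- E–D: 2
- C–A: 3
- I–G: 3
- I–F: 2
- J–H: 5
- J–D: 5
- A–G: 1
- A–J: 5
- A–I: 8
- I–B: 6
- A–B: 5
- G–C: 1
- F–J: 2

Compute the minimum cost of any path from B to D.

Shortest distances from B:
B: 0
A: 5  (via B)
G: 6  (via A)
I: 6  (via B)
C: 7  (via G)
F: 8  (via I)
J: 10  (via A)
D: 15  (via J)
Shortest route: B → A → J → D = 15.

15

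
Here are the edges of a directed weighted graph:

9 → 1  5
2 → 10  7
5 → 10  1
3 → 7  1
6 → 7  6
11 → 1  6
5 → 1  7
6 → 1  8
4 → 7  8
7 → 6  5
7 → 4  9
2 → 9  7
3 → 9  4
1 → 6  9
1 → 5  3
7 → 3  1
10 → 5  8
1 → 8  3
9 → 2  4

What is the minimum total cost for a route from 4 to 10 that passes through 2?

24

Best 4 to 2: 4–7–3–9–2 costing 17
Shortest 2→10: 2–10 = 7
Total via 2: 17 + 7 = 24.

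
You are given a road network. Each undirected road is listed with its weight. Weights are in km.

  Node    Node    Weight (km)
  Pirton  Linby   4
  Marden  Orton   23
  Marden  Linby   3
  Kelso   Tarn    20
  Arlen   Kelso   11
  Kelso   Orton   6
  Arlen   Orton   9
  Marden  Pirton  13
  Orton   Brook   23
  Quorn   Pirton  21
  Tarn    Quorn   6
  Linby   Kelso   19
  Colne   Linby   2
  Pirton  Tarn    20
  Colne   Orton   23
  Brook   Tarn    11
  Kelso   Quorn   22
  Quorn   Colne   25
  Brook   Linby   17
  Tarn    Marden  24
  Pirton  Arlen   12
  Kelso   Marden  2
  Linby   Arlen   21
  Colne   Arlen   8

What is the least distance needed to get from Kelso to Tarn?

Compare a few routes:
Kelso–Tarn: 20 = 20
Kelso–Marden–Tarn: 2+24 = 26
The minimum is 20 km via Kelso–Tarn.

20 km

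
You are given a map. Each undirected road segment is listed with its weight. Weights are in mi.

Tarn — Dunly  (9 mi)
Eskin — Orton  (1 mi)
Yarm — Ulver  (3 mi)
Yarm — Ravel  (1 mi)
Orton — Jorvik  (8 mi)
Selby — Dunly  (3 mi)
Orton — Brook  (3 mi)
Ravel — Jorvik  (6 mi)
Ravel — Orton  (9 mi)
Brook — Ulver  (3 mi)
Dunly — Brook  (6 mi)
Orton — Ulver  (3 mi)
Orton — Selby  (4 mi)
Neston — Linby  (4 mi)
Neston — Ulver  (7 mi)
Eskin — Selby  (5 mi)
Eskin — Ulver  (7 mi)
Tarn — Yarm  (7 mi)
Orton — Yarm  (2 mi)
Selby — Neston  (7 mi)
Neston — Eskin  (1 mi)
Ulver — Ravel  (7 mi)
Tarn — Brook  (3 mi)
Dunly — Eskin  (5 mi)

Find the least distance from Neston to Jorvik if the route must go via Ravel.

Shortest Neston→Ravel: Neston–Eskin–Orton–Yarm–Ravel = 5
Best Ravel to Jorvik: Ravel–Jorvik costing 6
Total via Ravel: 5 + 6 = 11 mi.

11 mi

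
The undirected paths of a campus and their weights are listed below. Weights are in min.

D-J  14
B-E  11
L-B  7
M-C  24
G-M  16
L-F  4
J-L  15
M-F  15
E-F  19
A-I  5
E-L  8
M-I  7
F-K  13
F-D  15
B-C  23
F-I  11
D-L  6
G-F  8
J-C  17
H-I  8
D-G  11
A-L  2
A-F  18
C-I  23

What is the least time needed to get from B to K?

Shortest distances from B:
B: 0
L: 7  (via B)
A: 9  (via L)
E: 11  (via B)
F: 11  (via L)
D: 13  (via L)
I: 14  (via A)
G: 19  (via F)
M: 21  (via I)
H: 22  (via I)
J: 22  (via L)
C: 23  (via B)
K: 24  (via F)
Shortest route: B → L → F → K = 24 min.

24 min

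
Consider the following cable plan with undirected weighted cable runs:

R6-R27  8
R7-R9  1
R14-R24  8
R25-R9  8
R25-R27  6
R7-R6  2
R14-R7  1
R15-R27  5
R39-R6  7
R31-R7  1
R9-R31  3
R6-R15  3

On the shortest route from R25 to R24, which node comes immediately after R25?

R9

Candidate routes:
R25 - R27 - R15 - R6 - R7 - R14 - R24: 6+5+3+2+1+8 = 25
R25 - R9 - R7 - R14 - R24: 8+1+1+8 = 18
R25 - R9 - R31 - R7 - R14 - R24: 8+3+1+1+8 = 21
The minimum is 18 via R25 - R9 - R7 - R14 - R24.
So from R25 the first move is to R9.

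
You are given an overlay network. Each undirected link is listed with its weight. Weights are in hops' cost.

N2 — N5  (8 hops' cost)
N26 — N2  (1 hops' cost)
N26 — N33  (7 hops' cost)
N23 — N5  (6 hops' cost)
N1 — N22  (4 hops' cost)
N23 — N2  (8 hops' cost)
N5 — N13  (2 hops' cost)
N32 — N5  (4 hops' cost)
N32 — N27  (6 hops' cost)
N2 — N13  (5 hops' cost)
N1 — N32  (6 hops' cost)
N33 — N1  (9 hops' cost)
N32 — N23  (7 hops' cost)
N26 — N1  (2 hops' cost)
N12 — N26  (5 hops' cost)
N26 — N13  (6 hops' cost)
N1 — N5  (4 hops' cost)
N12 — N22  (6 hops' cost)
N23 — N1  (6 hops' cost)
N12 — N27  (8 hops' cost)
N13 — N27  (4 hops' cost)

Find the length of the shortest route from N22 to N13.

10 hops' cost

Running Dijkstra from N22:
N22: 0
N1: 4  (via N22)
N12: 6  (via N22)
N26: 6  (via N1)
N2: 7  (via N26)
N5: 8  (via N1)
N23: 10  (via N1)
N13: 10  (via N5)
Shortest route: N22 → N1 → N5 → N13 = 10 hops' cost.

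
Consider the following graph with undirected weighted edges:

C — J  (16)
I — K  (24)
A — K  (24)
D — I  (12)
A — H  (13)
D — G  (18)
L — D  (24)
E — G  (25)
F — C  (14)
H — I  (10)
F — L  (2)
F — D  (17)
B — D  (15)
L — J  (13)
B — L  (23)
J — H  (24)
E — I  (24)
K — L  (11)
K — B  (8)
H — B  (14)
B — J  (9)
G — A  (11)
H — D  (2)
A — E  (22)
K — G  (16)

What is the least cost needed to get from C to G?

Candidate routes:
C - F - L - K - G: 14+2+11+16 = 43
C - J - B - K - G: 16+9+8+16 = 49
Cheapest is C - F - L - K - G at 43.

43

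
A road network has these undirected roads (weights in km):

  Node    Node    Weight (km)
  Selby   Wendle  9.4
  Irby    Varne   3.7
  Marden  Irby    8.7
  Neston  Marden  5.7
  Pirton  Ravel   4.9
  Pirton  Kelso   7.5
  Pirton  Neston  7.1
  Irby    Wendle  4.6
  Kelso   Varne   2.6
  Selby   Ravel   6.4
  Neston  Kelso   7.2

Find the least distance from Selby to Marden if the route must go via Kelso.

31.7 km

Shortest Selby→Kelso: Selby–Ravel–Pirton–Kelso = 18.8
Best Kelso to Marden: Kelso–Neston–Marden costing 12.9
Total via Kelso: 18.8 + 12.9 = 31.7 km.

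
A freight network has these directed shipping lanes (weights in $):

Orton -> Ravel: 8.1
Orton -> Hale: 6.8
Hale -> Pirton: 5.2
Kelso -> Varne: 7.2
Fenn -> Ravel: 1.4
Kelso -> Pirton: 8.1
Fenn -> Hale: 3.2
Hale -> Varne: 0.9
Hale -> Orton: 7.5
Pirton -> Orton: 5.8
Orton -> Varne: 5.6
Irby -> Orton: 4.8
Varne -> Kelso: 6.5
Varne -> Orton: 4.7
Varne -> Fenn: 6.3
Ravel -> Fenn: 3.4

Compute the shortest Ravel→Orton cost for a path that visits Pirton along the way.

Best Ravel to Pirton: Ravel → Fenn → Hale → Pirton costing 11.8
Best Pirton to Orton: Pirton → Orton costing 5.8
Total via Pirton: 11.8 + 5.8 = $17.6.

$17.6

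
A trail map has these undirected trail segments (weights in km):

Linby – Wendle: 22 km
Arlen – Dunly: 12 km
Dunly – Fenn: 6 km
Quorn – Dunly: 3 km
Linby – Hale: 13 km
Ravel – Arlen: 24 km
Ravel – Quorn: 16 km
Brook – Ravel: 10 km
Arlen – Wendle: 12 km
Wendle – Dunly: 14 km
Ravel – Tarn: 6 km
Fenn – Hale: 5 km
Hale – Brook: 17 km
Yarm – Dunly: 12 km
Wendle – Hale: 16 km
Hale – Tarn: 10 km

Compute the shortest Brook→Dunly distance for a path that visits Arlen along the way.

46 km

Shortest Brook→Arlen: Brook–Ravel–Arlen = 34
Best Arlen to Dunly: Arlen–Dunly costing 12
Total via Arlen: 34 + 12 = 46 km.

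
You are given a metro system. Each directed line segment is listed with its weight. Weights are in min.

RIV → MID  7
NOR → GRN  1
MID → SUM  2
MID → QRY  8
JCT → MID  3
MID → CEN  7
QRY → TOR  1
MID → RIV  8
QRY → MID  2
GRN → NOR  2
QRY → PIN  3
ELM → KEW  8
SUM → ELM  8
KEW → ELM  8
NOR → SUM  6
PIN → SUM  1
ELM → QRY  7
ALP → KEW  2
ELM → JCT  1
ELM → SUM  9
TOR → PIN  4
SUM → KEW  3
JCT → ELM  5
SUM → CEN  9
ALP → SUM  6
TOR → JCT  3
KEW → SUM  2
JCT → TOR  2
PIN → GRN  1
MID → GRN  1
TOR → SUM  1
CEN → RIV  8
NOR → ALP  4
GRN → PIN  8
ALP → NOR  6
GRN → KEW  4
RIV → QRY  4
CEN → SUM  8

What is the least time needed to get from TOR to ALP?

Compare a few routes:
TOR–JCT–MID–GRN–NOR–ALP: 3+3+1+2+4 = 13
TOR–SUM–ELM–JCT–MID–GRN–NOR–ALP: 1+8+1+3+1+2+4 = 20
TOR–PIN–GRN–NOR–ALP: 4+1+2+4 = 11
TOR–SUM–KEW–ELM–JCT–MID–GRN–NOR–ALP: 1+3+8+1+3+1+2+4 = 23
The minimum is 11 min via TOR–PIN–GRN–NOR–ALP.

11 min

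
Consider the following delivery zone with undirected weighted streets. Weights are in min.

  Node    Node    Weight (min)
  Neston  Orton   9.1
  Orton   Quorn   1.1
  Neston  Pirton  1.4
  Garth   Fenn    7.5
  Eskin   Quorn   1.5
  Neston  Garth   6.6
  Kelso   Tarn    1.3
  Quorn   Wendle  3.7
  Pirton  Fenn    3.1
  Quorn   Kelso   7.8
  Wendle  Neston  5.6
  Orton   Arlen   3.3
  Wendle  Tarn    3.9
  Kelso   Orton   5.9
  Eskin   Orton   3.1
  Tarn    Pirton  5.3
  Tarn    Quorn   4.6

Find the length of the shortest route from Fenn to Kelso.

9.7 min

Enumerating some paths:
Fenn - Pirton - Neston - Orton - Kelso: 3.1+1.4+9.1+5.9 = 19.5
Fenn - Pirton - Neston - Wendle - Quorn - Tarn - Kelso: 3.1+1.4+5.6+3.7+4.6+1.3 = 19.7
Fenn - Pirton - Tarn - Kelso: 3.1+5.3+1.3 = 9.7
Fenn - Pirton - Neston - Wendle - Tarn - Kelso: 3.1+1.4+5.6+3.9+1.3 = 15.3
Cheapest is Fenn - Pirton - Tarn - Kelso at 9.7 min.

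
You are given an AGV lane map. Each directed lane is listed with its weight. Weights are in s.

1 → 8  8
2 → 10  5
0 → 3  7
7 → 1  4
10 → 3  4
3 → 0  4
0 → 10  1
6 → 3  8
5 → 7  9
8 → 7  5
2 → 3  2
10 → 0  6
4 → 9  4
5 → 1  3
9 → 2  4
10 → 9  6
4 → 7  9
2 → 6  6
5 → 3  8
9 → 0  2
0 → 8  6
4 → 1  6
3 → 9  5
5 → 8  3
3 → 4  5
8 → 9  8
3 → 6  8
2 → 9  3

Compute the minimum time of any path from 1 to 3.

Compare a few routes:
1–8–9–2–3: 8+8+4+2 = 22
1–8–9–0–10–3: 8+8+2+1+4 = 23
Cheapest is 1–8–9–2–3 at 22 s.

22 s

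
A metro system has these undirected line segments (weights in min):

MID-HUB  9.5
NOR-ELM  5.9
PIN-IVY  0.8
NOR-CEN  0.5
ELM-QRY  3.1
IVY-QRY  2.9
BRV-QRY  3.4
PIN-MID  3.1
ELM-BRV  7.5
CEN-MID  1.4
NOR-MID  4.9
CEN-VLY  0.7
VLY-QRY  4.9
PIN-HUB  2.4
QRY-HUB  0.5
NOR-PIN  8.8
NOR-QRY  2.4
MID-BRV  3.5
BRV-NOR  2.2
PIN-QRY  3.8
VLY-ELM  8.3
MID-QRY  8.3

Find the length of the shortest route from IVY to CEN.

5.3 min

Enumerating some paths:
IVY–PIN–HUB–QRY–NOR–CEN: 0.8+2.4+0.5+2.4+0.5 = 6.6
IVY–PIN–QRY–NOR–CEN: 0.8+3.8+2.4+0.5 = 7.5
IVY–PIN–MID–CEN: 0.8+3.1+1.4 = 5.3
IVY–QRY–NOR–CEN: 2.9+2.4+0.5 = 5.8
The minimum is 5.3 min via IVY–PIN–MID–CEN.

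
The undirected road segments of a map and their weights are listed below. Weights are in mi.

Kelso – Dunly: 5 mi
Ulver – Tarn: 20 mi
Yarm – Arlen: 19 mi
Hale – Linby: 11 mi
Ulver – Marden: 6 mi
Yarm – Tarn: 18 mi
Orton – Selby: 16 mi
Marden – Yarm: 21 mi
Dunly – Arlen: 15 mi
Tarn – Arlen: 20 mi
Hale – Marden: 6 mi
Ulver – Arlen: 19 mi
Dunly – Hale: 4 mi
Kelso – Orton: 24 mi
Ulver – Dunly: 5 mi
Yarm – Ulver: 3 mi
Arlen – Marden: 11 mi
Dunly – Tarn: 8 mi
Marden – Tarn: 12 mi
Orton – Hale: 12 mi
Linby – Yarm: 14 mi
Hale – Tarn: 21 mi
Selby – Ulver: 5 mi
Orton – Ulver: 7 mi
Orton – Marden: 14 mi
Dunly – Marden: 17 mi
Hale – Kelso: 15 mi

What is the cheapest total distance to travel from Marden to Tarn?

12 mi

Shortest distances from Marden:
Marden: 0
Ulver: 6  (via Marden)
Hale: 6  (via Marden)
Yarm: 9  (via Ulver)
Dunly: 10  (via Hale)
Selby: 11  (via Ulver)
Arlen: 11  (via Marden)
Tarn: 12  (via Marden)
Shortest route: Marden → Tarn = 12 mi.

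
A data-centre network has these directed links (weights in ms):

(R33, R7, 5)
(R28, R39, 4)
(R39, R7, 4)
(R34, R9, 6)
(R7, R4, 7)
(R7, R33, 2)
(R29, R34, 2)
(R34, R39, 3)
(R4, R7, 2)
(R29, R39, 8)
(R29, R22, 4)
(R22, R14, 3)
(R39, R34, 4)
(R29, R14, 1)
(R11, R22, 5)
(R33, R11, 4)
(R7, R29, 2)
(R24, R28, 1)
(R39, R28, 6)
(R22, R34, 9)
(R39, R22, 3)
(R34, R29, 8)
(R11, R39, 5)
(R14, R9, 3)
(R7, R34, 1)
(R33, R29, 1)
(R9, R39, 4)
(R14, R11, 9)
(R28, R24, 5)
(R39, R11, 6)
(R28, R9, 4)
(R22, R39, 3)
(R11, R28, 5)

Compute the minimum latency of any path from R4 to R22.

8 ms

Candidate routes:
R4 → R7 → R29 → R22: 2+2+4 = 8
R4 → R7 → R34 → R39 → R22: 2+1+3+3 = 9
R4 → R7 → R33 → R29 → R22: 2+2+1+4 = 9
Cheapest is R4 → R7 → R29 → R22 at 8 ms.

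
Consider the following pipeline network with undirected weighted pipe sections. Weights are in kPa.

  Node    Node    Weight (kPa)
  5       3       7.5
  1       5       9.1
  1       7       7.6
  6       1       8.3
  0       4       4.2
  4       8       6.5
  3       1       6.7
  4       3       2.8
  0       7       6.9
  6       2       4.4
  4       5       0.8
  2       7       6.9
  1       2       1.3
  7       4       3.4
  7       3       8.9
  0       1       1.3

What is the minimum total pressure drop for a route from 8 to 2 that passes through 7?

16.8 kPa

Shortest 8→7: 8–4–7 = 9.9
Shortest 7→2: 7–2 = 6.9
Total via 7: 9.9 + 6.9 = 16.8 kPa.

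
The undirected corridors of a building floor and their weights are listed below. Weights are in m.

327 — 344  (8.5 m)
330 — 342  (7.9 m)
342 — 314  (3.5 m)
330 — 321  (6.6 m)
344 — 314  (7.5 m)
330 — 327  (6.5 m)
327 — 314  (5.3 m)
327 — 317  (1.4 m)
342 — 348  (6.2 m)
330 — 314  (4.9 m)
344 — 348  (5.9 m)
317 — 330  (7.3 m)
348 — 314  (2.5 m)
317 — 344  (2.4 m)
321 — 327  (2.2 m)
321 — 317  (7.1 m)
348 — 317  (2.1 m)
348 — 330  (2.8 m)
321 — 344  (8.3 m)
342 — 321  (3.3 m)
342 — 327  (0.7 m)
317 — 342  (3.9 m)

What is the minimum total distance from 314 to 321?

6.4 m

Candidate routes:
314 - 342 - 321: 3.5+3.3 = 6.8
314 - 342 - 327 - 321: 3.5+0.7+2.2 = 6.4
Cheapest is 314 - 342 - 327 - 321 at 6.4 m.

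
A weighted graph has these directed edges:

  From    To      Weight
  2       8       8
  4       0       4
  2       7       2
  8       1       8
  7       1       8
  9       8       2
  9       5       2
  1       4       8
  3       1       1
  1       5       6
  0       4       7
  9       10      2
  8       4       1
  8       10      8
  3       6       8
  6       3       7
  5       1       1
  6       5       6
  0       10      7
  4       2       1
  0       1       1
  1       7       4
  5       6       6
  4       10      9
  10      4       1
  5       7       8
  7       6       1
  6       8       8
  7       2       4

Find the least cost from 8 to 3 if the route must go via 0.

18

Best 8 to 0: 8–4–0 costing 5
Shortest 0→3: 0–1–7–6–3 = 13
Total via 0: 5 + 13 = 18.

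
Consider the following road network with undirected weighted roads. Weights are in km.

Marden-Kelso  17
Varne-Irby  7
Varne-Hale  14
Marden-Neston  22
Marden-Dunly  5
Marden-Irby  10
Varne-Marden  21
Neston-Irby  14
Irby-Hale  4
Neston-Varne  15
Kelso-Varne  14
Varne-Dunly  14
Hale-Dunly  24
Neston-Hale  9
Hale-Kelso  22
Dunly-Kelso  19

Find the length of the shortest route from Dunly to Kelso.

19 km

Settle nodes by increasing distance from Dunly:
Dunly: 0
Marden: 5  (via Dunly)
Varne: 14  (via Dunly)
Irby: 15  (via Marden)
Hale: 19  (via Irby)
Kelso: 19  (via Dunly)
Shortest route: Dunly → Kelso = 19 km.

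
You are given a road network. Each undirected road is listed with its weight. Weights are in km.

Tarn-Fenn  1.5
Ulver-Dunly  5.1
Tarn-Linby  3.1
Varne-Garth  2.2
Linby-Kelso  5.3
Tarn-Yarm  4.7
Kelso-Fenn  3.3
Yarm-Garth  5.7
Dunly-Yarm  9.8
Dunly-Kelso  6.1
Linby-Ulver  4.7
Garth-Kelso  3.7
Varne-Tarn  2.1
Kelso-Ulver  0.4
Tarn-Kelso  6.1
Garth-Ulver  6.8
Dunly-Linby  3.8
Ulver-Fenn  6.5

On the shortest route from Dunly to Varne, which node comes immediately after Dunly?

Linby

Candidate routes:
Dunly → Ulver → Kelso → Garth → Varne: 5.1+0.4+3.7+2.2 = 11.4
Dunly → Linby → Tarn → Varne: 3.8+3.1+2.1 = 9
Cheapest is Dunly → Linby → Tarn → Varne at 9 km.
So from Dunly the first move is to Linby.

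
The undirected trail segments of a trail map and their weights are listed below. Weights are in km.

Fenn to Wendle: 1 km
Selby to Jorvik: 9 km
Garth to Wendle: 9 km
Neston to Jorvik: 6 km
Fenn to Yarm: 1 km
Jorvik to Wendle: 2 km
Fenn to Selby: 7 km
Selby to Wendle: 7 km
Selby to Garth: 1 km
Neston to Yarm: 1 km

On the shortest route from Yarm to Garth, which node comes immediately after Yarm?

Enumerating some paths:
Yarm → Fenn → Selby → Garth: 1+7+1 = 9
Yarm → Fenn → Wendle → Garth: 1+1+9 = 11
Yarm → Fenn → Wendle → Selby → Garth: 1+1+7+1 = 10
Cheapest is Yarm → Fenn → Selby → Garth at 9 km.
So from Yarm the first move is to Fenn.

Fenn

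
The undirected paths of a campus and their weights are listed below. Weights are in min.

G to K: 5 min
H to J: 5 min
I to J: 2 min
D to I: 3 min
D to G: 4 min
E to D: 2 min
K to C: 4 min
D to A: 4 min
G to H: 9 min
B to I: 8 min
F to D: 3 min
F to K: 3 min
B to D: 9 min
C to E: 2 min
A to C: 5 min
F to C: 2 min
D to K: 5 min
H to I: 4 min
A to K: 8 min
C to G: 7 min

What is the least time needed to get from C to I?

7 min

Settle nodes by increasing distance from C:
C: 0
E: 2  (via C)
F: 2  (via C)
D: 4  (via E)
K: 4  (via C)
A: 5  (via C)
G: 7  (via C)
I: 7  (via D)
Shortest route: C → E → D → I = 7 min.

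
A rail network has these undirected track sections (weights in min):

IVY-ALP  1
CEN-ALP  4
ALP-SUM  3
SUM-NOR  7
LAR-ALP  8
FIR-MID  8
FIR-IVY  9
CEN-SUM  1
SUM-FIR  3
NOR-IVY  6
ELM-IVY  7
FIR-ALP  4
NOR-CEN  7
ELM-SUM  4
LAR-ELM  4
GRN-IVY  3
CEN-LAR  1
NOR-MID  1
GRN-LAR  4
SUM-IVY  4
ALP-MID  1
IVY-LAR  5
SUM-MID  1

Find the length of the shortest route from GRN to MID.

5 min

Settle nodes by increasing distance from GRN:
GRN: 0
IVY: 3  (via GRN)
ALP: 4  (via IVY)
LAR: 4  (via GRN)
CEN: 5  (via LAR)
MID: 5  (via ALP)
Shortest route: GRN–IVY–ALP–MID = 5 min.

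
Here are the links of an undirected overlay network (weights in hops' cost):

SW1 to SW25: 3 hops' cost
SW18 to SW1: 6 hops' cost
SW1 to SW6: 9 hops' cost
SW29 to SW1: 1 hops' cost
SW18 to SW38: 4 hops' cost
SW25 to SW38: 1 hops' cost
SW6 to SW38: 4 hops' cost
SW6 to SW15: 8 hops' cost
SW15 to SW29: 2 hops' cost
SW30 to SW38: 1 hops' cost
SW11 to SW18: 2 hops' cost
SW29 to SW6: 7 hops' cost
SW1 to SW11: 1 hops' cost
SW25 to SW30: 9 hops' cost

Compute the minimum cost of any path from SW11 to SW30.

6 hops' cost

Candidate routes:
SW11 - SW1 - SW25 - SW38 - SW30: 1+3+1+1 = 6
SW11 - SW18 - SW38 - SW30: 2+4+1 = 7
Cheapest is SW11 - SW1 - SW25 - SW38 - SW30 at 6 hops' cost.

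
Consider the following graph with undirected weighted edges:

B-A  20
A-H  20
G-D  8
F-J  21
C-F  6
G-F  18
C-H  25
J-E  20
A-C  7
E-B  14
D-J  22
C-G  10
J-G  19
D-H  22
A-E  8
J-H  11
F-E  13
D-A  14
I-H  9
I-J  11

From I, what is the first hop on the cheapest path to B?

Enumerating some paths:
I → J → E → B: 11+20+14 = 45
I → H → A → B: 9+20+20 = 49
I → H → A → E → B: 9+20+8+14 = 51
I → H → J → E → B: 9+11+20+14 = 54
Cheapest is I → J → E → B at 45.
So from I the first move is to J.

J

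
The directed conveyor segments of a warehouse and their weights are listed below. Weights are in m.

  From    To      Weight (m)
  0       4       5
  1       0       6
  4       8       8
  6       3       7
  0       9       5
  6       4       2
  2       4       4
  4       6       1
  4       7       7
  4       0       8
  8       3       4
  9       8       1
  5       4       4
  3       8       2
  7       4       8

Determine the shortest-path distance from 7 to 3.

Settle nodes by increasing distance from 7:
7: 0
4: 8  (via 7)
6: 9  (via 4)
0: 16  (via 4)
3: 16  (via 6)
Shortest route: 7–4–6–3 = 16 m.

16 m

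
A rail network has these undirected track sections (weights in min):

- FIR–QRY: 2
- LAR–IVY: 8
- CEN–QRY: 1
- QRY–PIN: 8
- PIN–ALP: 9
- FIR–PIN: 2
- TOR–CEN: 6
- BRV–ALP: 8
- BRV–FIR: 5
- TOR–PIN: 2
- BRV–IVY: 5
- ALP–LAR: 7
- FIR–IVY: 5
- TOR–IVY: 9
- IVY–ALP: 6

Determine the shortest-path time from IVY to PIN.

Shortest distances from IVY:
IVY: 0
FIR: 5  (via IVY)
BRV: 5  (via IVY)
ALP: 6  (via IVY)
PIN: 7  (via FIR)
Shortest route: IVY → FIR → PIN = 7 min.

7 min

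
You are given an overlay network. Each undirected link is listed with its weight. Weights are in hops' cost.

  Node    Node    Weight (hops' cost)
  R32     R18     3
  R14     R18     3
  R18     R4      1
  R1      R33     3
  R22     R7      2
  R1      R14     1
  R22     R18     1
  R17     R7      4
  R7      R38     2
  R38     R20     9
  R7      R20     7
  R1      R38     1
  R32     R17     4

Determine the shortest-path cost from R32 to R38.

Settle nodes by increasing distance from R32:
R32: 0
R18: 3  (via R32)
R17: 4  (via R32)
R22: 4  (via R18)
R4: 4  (via R18)
R14: 6  (via R18)
R7: 6  (via R22)
R1: 7  (via R14)
R38: 8  (via R7)
Shortest route: R32–R18–R22–R7–R38 = 8 hops' cost.

8 hops' cost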